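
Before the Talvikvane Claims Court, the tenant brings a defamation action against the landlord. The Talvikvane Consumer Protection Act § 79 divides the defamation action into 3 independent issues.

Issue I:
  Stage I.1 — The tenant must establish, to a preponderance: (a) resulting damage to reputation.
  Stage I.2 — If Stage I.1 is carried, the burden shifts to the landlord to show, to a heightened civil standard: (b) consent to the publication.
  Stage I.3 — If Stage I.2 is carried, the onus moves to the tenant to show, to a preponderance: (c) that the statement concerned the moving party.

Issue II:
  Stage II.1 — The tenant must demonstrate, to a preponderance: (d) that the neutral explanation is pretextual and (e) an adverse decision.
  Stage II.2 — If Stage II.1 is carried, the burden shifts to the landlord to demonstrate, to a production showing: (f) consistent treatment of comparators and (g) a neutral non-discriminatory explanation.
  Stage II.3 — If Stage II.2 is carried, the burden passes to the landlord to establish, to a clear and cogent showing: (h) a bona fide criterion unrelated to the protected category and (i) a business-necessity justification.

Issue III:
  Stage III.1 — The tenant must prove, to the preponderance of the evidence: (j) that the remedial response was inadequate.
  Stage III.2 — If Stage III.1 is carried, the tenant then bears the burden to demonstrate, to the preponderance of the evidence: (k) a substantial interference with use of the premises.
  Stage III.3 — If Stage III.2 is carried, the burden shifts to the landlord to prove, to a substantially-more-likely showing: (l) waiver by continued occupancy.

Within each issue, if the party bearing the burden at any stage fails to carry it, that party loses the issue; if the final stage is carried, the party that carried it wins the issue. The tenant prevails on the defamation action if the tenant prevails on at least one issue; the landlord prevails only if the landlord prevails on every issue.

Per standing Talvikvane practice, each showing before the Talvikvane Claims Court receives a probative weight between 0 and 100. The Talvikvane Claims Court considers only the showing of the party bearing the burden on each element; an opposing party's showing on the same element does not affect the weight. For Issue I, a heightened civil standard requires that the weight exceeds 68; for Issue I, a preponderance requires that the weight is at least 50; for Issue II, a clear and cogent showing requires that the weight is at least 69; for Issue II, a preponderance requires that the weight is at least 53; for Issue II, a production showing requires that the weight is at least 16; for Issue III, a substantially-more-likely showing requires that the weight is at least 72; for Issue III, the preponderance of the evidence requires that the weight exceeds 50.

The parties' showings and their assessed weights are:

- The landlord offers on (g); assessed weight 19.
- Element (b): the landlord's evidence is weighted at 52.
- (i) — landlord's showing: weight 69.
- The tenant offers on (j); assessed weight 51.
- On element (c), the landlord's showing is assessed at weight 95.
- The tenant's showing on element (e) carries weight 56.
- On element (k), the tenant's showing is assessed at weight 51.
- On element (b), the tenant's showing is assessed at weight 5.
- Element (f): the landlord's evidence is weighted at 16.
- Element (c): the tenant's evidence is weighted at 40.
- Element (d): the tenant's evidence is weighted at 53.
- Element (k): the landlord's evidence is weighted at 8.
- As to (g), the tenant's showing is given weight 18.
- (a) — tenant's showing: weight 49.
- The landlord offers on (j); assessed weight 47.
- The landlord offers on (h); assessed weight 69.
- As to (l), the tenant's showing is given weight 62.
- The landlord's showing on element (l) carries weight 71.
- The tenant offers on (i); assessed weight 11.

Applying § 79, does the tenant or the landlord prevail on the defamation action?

tenant

— Issue I —
At Stage I.1 the tenant must meet a preponderance (weight is at least 50): on (a) the weight is 49, < 50, so (a) does not meet the standard.
  Stage I.1 not carried; the tenant fails its burden.
So the landlord prevails on this issue.
— Issue II —
At Stage II.1 the tenant must meet a preponderance (weight is at least 53): on (d) the weight is 53, ≥ 53, so (d) meets the standard; on (e) the weight is 56, which does reach 53, so (e) meets the standard.
  Stage II.1 is satisfied; the onus moves to the landlord.
At Stage II.2 the landlord must meet a production showing (weight is at least 16): on (f) the weight is 16, ≥ 16, so (f) meets the standard; on (g) the weight is 19 (the tenant's 18 is given no effect), ≥ 16, so (g) meets the standard.
  All elements met. The landlord retains the burden for Stage II.3.
At Stage II.3 the landlord must meet a clear and cogent showing (weight is at least 69): on (h) the weight is 69, ≥ 69, so (h) meets the standard; on (i) the weight is 69 (the tenant's 11 is given no effect), which does reach 69, so (i) meets the standard.
  All elements met at the final stage.
Every stage carried; the landlord prevails on this issue.
— Issue III —
Stage III.1 (tenant, the preponderance of the evidence, weight exceeds 50): (j) 51 (landlord's 47 disregarded) > 50 — meets.
  All elements met. The tenant retains the burden for Stage III.2.
Stage III.2 (tenant, the preponderance of the evidence, weight exceeds 50): (k) 51 (landlord's 8 disregarded) > 50 — meets.
  The tenant carries Stage III.2; the landlord now bears the burden.
Stage III.3 (landlord, a substantially-more-likely showing, weight is at least 72): (l) 71 (tenant's 62 disregarded) < 72 — fails.
  Stage III.3 not carried; the landlord fails its burden.
So the tenant prevails on this issue.
Per-issue: Issue I → landlord; Issue II → landlord; Issue III → tenant. The tenant must prevail on at least one issue; overall, the tenant prevails.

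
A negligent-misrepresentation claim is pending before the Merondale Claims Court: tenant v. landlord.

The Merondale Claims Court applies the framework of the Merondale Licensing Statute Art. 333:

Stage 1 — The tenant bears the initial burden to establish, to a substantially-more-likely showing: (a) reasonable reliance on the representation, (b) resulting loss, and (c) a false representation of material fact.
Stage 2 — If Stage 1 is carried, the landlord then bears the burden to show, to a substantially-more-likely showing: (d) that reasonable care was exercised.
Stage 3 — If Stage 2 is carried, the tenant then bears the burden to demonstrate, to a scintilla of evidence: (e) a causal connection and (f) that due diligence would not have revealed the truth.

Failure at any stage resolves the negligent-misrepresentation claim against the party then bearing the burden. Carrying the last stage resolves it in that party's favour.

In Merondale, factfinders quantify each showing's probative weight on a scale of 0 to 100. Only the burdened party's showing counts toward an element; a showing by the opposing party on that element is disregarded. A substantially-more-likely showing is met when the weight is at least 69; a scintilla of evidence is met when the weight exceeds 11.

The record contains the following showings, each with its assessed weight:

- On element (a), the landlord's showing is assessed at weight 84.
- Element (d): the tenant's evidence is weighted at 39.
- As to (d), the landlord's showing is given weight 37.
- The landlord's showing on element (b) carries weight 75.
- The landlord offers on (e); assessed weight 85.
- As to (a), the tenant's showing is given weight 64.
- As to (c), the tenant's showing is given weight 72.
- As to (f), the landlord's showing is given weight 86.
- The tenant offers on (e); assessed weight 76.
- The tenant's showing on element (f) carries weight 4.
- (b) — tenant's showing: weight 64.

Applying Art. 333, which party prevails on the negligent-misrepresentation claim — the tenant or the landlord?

landlord

Stage 1 (tenant, a substantially-more-likely showing, weight is at least 69): (a) 64 (landlord's 84 disregarded) < 69 — fails; (b) 64 (landlord's 75 disregarded) < 69 — fails; (c) 72 ≥ 69 — meets.
  Stage 1 not carried; the tenant fails its burden.
The landlord prevails.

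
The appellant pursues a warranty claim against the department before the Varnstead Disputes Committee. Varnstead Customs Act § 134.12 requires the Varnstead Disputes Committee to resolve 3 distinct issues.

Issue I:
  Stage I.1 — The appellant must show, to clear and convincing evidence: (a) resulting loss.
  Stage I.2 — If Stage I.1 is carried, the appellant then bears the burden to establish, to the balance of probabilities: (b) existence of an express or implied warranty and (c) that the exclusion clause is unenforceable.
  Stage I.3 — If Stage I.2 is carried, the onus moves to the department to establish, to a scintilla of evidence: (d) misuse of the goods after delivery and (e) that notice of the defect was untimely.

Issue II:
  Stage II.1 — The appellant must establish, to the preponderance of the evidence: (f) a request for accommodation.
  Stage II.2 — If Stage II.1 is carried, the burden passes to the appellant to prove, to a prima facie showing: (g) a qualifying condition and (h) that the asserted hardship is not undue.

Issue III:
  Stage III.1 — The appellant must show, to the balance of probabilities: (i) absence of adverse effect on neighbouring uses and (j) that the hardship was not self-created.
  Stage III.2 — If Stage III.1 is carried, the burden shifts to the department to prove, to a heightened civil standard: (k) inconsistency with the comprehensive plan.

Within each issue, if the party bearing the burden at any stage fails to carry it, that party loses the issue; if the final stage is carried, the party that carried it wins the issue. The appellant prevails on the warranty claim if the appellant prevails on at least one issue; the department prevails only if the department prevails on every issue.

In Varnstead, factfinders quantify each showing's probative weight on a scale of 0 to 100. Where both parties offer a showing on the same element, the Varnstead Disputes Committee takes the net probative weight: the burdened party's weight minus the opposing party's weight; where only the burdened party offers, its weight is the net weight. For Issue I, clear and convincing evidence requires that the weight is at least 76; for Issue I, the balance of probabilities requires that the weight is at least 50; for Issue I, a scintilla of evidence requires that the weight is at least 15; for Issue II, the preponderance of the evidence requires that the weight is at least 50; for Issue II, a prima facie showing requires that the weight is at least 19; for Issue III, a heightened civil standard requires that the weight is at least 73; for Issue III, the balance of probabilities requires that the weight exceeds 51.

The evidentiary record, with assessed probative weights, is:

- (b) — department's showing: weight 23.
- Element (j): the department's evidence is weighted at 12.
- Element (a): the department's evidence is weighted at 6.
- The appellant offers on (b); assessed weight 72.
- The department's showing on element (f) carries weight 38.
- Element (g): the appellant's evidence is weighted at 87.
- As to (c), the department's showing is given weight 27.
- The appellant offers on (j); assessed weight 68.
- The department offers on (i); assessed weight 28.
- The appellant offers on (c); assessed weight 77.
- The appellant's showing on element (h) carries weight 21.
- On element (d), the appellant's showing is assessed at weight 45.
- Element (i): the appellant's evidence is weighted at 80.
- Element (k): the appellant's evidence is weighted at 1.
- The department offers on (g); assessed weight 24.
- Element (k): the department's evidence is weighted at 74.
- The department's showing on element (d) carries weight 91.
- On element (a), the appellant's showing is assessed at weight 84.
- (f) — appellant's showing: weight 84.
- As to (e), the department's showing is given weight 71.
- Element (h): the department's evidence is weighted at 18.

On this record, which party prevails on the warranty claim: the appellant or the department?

— Issue I —
At Stage I.1 the appellant must meet clear and convincing evidence (weight is at least 76): on (a) the weight is 84 less the opposing 6 gives net 78, which does reach 76, so (a) meets the standard.
  All elements met. The appellant retains the burden for Stage I.2.
At Stage I.2 the appellant must meet the balance of probabilities (weight is at least 50): on (b) the weight is 72 less the opposing 23 gives net 49, which does not reach 50, so (b) does not meet the standard; on (c) the weight is 77 less the opposing 27 gives net 50, which does reach 50, so (c) meets the standard.
  Stage I.2 not carried; the appellant fails its burden.
The analysis ends at Stage I.2; the department prevails on this issue.
— Issue II —
At Stage II.1 the appellant must meet the preponderance of the evidence (weight is at least 50): on (f) the weight is 84 less the opposing 38 gives net 46, < 50, so (f) does not meet the standard.
  The appellant does not carry Stage II.1.
The department prevails on this issue.
— Issue III —
Stage III.1 — burden on appellant; standard: the balance of probabilities (weight exceeds 51).
    (i): 80 − 28 = 52 > 51 [met]
    (j): 68 − 12 = 56 > 51 [met]
  All elements met. The burden passes to the department.
Stage III.2 — burden on department; standard: a heightened civil standard (weight is at least 73).
    (k): 74 − 1 = 73 ≥ 73 [met]
  The department carries the last stage.
All stages carried — the department prevails on this issue.
Per-issue: Issue I → department; Issue II → department; Issue III → department. The appellant must prevail on at least one issue; overall, the department prevails.

department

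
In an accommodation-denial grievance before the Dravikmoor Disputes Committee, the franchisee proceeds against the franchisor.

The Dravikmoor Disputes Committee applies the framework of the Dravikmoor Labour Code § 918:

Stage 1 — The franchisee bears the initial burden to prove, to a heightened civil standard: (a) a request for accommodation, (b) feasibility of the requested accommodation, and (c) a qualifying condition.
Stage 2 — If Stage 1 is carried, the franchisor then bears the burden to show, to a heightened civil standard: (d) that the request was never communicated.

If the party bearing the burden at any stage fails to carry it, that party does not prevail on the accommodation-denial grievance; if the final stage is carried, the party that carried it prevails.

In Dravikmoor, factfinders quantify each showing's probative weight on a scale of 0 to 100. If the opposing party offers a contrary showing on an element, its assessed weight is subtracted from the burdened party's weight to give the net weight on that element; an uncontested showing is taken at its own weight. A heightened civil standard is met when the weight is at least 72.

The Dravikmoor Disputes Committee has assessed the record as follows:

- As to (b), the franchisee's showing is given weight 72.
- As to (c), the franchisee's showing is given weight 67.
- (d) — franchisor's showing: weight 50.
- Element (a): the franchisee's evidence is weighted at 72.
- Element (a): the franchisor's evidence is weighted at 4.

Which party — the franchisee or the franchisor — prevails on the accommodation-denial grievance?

franchisor

At Stage 1 the franchisee must meet a heightened civil standard (weight is at least 72): on (a) the weight is 72 less the opposing 4 gives net 68, < 72, so (a) does not meet the standard; on (b) the weight is 72, which does reach 72, so (b) meets the standard; on (c) the weight is 67, < 72, so (c) does not meet the standard.
  The franchisee does not carry Stage 1.
So the franchisor prevails.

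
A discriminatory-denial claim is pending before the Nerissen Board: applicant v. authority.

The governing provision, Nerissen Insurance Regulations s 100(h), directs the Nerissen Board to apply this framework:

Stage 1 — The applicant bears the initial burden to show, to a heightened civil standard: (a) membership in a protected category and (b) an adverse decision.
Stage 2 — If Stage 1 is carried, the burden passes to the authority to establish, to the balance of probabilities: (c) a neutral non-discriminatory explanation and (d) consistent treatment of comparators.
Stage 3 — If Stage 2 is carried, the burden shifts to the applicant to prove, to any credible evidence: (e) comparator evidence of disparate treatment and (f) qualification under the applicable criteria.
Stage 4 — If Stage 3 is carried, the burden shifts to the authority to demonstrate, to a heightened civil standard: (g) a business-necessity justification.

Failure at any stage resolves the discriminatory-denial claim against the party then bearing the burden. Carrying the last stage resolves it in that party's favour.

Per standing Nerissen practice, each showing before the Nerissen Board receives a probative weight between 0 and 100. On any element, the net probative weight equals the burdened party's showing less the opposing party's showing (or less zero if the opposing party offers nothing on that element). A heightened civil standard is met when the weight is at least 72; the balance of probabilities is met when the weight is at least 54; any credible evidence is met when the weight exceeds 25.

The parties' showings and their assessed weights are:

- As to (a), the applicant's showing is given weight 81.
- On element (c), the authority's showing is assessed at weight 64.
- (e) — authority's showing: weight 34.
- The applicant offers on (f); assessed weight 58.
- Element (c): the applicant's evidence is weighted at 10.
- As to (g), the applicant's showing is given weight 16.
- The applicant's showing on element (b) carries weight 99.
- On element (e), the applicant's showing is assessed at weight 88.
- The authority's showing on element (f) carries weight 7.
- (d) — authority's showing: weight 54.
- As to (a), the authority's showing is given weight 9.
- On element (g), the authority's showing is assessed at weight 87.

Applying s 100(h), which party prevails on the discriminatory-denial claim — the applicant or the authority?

Stage 1 (applicant, a heightened civil standard, weight is at least 72): (a) net 81−9=72 ≥ 72 — meets; (b) 99 ≥ 72 — meets.
  Stage 1 carried; the burden shifts to the authority.
Stage 2 (authority, the balance of probabilities, weight is at least 54): (c) net 64−10=54 ≥ 54 — meets; (d) 54 ≥ 54 — meets.
  The authority carries Stage 2; the applicant now bears the burden.
Stage 3 (applicant, any credible evidence, weight exceeds 25): (e) net 88−34=54 > 25 — meets; (f) net 58−7=51 > 25 — meets.
  Stage 3 carried; the burden shifts to the authority.
Stage 4 (authority, a heightened civil standard, weight is at least 72): (g) net 87−16=71 < 72 — fails.
  Not every element is met, so the authority fails to carry Stage 4.
The analysis ends at Stage 4; the applicant prevails.

applicant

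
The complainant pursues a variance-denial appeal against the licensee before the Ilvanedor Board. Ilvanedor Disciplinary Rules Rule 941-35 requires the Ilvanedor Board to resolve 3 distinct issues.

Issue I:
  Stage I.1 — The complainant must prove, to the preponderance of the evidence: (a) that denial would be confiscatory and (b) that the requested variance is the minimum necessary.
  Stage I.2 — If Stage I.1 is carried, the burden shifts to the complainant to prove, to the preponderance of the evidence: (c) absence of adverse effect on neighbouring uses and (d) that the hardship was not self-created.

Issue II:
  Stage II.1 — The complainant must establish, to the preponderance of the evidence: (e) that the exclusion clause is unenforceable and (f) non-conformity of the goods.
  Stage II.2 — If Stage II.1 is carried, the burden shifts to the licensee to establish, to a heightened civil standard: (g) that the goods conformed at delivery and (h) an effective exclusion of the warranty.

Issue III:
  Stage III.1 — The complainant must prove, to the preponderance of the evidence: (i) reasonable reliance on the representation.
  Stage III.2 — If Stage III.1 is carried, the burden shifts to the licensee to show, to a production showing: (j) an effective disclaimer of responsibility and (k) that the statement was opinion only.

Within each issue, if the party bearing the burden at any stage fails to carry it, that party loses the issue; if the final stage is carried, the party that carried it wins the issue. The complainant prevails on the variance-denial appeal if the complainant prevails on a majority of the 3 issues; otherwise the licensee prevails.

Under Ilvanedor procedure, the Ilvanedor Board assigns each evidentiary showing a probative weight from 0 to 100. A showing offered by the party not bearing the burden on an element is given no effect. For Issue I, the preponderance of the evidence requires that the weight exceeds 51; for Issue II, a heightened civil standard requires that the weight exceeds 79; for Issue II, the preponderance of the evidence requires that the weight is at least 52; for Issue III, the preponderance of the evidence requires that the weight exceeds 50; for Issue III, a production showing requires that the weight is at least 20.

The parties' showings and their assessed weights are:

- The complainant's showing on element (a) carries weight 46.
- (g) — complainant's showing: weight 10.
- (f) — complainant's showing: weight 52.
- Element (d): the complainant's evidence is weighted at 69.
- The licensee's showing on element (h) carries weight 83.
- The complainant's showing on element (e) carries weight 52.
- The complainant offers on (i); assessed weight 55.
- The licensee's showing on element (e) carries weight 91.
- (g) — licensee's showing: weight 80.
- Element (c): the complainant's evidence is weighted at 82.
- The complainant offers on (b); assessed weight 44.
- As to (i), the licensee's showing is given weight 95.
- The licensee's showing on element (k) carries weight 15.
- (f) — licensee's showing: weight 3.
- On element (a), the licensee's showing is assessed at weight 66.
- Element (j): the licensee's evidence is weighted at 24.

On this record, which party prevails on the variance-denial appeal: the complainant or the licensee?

— Issue I —
Stage I.1 — burden on complainant; standard: the preponderance of the evidence (weight exceeds 51).
    (a): 46 (licensee's 66 disregarded) ≤ 51 [not met]
    (b): 44 ≤ 51 [not met]
  The complainant does not carry Stage I.1.
The licensee prevails on this issue.
— Issue II —
Stage II.1 — burden on complainant; standard: the preponderance of the evidence (weight is at least 52).
    (e): 52 (licensee's 91 disregarded) ≥ 52 [met]
    (f): 52 (licensee's 3 disregarded) ≥ 52 [met]
  Stage II.1 carried; the burden shifts to the licensee.
Stage II.2 — burden on licensee; standard: a heightened civil standard (weight exceeds 79).
    (g): 80 (complainant's 10 disregarded) > 79 [met]
    (h): 83 > 79 [met]
  The licensee carries the last stage.
With every stage satisfied, the licensee prevails on this issue.
— Issue III —
At Stage III.1 the complainant must meet the preponderance of the evidence (weight exceeds 50): on (i) the weight is 55 (the licensee's 95 is given no effect), > 50, so (i) meets the standard.
  Stage III.1 carried; the burden shifts to the licensee.
At Stage III.2 the licensee must meet a production showing (weight is at least 20): on (j) the weight is 24, ≥ 20, so (j) meets the standard; on (k) the weight is 15, which does not reach 20, so (k) does not meet the standard.
  The licensee does not carry Stage III.2.
The complainant prevails on this issue.
Per-issue: Issue I → licensee; Issue II → licensee; Issue III → complainant. The complainant must prevail on a majority of issues; overall, the licensee prevails.

licensee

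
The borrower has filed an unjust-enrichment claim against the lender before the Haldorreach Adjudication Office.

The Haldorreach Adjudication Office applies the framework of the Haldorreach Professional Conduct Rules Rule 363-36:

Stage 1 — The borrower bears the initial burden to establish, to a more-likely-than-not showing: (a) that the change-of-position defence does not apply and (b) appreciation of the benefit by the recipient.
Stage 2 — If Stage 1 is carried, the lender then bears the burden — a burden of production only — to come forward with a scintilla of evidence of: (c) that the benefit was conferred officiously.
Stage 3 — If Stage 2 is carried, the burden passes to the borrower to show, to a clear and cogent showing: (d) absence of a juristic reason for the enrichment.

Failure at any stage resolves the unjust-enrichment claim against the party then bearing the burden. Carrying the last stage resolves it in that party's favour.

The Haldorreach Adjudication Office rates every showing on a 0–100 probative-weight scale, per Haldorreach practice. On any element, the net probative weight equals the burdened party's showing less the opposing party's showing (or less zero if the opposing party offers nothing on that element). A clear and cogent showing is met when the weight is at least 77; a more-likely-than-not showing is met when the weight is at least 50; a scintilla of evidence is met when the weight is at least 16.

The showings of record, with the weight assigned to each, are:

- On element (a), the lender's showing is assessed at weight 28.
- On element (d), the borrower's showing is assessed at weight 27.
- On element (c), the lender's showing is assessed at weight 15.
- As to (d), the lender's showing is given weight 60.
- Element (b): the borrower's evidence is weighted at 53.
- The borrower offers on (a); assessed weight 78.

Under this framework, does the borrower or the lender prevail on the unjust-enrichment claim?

borrower

Stage 1 — burden on borrower; standard: a more-likely-than-not showing (weight is at least 50).
    (a): 78 − 28 = 50 ≥ 50 [met]
    (b): 53 ≥ 50 [met]
  Stage 1 carried; the burden shifts to the lender.
Stage 2 — burden on lender; standard: a scintilla of evidence (weight is at least 16).
    (c): 15 < 16 [not met]
  Stage 2 not carried; the lender fails its burden.
The analysis ends at Stage 2; the borrower prevails.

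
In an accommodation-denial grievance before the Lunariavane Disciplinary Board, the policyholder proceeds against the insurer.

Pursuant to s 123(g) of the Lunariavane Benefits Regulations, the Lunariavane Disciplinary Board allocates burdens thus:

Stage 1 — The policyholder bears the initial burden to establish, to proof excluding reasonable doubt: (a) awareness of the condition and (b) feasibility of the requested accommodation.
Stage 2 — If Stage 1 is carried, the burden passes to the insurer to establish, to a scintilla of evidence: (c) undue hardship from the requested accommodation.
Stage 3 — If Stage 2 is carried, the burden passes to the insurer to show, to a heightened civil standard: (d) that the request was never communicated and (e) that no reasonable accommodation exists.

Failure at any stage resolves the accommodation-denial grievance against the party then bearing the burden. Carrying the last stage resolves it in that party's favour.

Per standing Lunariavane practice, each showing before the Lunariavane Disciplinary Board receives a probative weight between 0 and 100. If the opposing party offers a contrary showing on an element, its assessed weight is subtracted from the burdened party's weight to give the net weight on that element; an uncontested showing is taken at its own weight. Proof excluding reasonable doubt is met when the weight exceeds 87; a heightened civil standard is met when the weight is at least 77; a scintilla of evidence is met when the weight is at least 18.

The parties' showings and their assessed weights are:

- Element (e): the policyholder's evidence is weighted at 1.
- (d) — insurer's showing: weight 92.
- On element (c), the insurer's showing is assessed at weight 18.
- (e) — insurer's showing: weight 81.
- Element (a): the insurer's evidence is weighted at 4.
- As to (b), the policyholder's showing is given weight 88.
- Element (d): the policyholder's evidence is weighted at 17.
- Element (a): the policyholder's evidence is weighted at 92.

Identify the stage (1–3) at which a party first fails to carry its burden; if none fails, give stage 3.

Stage 1 — burden on policyholder; standard: proof excluding reasonable doubt (weight exceeds 87).
    (a): 92 − 4 = 88 > 87 [met]
    (b): 88 > 87 [met]
  All elements met. The burden passes to the insurer.
Stage 2 — burden on insurer; standard: a scintilla of evidence (weight is at least 18).
    (c): 18 ≥ 18 [met]
  All elements met. The insurer retains the burden for Stage 3.
Stage 3 — burden on insurer; standard: a heightened civil standard (weight is at least 77).
    (d): 92 − 17 = 75 < 77 [not met]
    (e): 81 − 1 = 80 ≥ 77 [met]
  The insurer does not carry Stage 3.
The policyholder prevails.

stage 3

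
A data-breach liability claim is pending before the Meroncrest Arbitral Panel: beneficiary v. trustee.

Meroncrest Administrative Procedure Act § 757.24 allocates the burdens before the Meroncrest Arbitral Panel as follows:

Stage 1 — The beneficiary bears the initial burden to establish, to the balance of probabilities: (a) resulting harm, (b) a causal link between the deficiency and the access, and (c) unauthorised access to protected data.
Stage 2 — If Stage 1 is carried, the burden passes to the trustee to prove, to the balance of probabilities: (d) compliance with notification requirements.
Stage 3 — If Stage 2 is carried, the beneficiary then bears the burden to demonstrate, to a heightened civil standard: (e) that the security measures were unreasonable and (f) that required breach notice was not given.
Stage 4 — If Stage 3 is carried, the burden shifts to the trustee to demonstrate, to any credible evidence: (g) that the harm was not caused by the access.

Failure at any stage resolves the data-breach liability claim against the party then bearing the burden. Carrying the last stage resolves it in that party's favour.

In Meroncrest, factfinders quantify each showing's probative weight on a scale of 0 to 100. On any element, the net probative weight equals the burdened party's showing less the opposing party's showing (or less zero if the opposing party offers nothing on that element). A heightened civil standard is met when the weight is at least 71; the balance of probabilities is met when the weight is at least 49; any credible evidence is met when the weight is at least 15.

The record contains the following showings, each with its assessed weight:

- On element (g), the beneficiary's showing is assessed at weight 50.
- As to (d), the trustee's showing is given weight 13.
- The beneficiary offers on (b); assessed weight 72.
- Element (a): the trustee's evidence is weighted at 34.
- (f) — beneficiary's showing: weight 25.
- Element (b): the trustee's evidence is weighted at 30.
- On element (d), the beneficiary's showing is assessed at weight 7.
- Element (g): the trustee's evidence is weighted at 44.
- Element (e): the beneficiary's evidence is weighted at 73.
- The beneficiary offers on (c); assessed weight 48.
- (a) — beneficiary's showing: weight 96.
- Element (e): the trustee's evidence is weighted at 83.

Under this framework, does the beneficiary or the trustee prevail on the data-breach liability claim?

Stage 1 (beneficiary, the balance of probabilities, weight is at least 49): (a) net 96−34=62 ≥ 49 — meets; (b) net 72−30=42 < 49 — fails; (c) 48 < 49 — fails.
  Not every element is met, so the beneficiary fails to carry Stage 1.
So the trustee prevails.

trustee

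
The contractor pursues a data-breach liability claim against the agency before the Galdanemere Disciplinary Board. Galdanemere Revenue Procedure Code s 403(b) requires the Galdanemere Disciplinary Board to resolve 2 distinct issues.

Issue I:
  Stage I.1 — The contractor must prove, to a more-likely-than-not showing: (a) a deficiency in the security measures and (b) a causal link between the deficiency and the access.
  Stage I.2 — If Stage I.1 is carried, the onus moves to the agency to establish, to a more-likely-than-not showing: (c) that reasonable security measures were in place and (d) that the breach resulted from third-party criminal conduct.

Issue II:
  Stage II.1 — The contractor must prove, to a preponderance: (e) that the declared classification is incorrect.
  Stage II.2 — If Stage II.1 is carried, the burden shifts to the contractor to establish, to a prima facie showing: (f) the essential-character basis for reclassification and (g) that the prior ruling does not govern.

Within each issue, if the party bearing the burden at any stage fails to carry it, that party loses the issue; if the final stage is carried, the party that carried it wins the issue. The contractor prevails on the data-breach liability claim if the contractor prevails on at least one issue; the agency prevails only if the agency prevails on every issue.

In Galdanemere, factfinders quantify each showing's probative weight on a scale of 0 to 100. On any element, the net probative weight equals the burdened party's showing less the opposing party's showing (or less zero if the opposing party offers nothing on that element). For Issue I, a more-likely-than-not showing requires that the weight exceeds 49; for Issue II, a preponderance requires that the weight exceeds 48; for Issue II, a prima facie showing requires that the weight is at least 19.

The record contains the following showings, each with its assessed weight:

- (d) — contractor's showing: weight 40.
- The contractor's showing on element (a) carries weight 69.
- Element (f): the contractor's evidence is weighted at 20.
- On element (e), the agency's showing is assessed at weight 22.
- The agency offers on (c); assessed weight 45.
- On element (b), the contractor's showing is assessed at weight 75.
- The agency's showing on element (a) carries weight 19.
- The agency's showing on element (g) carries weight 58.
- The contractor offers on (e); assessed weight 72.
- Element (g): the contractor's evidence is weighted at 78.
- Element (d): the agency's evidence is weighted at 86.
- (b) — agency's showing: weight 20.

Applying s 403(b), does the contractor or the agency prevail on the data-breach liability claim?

contractor

— Issue I —
Stage I.1 — burden on contractor; standard: a more-likely-than-not showing (weight exceeds 49).
    (a): 69 − 19 = 50 > 49 [met]
    (b): 75 − 20 = 55 > 49 [met]
  The contractor carries Stage I.1; the agency now bears the burden.
Stage I.2 — burden on agency; standard: a more-likely-than-not showing (weight exceeds 49).
    (c): 45 ≤ 49 [not met]
    (d): 86 − 40 = 46 ≤ 49 [not met]
  Not every element is met, so the agency fails to carry Stage I.2.
The analysis ends at Stage I.2; the contractor prevails on this issue.
— Issue II —
Stage II.1 — burden on contractor; standard: a preponderance (weight exceeds 48).
    (e): 72 − 22 = 50 > 48 [met]
  All elements met. The contractor retains the burden for Stage II.2.
Stage II.2 — burden on contractor; standard: a prima facie showing (weight is at least 19).
    (f): 20 ≥ 19 [met]
    (g): 78 − 58 = 20 ≥ 19 [met]
  The contractor carries the last stage.
Every stage carried; the contractor prevails on this issue.
Per-issue: Issue I → contractor; Issue II → contractor. The contractor must prevail on at least one issue; overall, the contractor prevails.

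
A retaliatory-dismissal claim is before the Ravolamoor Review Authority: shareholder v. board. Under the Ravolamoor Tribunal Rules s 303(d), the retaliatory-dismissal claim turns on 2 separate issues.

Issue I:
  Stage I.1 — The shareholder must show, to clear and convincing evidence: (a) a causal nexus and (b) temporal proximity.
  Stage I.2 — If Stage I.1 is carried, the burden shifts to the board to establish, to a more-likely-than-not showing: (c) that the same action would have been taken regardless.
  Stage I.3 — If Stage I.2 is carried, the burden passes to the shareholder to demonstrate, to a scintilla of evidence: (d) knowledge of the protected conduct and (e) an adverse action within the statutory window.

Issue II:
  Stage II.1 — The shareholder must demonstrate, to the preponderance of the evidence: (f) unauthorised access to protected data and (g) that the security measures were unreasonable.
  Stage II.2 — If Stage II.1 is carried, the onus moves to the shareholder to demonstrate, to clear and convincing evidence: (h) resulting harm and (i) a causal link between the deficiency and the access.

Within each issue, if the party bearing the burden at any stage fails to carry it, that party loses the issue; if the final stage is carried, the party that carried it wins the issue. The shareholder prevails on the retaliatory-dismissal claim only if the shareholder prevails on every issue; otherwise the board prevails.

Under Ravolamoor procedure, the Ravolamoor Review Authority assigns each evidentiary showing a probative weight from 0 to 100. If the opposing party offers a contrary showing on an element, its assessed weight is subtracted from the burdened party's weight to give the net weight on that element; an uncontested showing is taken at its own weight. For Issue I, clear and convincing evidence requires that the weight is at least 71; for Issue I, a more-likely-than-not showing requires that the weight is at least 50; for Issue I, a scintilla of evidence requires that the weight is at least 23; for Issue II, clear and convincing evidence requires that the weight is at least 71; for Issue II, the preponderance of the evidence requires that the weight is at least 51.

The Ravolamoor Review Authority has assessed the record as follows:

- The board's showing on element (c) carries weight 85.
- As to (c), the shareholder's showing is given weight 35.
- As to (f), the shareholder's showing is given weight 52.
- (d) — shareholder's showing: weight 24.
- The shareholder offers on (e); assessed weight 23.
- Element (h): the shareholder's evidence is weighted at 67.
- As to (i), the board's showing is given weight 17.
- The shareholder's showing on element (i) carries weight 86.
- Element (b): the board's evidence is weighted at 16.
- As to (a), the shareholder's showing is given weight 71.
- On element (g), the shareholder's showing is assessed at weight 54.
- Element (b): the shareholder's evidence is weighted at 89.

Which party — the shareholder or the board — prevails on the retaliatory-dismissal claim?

— Issue I —
Stage I.1 — burden on shareholder; standard: clear and convincing evidence (weight is at least 71).
    (a): 71 ≥ 71 [met]
    (b): 89 − 16 = 73 ≥ 71 [met]
  Stage I.1 is satisfied; the onus moves to the board.
Stage I.2 — burden on board; standard: a more-likely-than-not showing (weight is at least 50).
    (c): 85 − 35 = 50 ≥ 50 [met]
  The board carries Stage I.2; the shareholder now bears the burden.
Stage I.3 — burden on shareholder; standard: a scintilla of evidence (weight is at least 23).
    (d): 24 ≥ 23 [met]
    (e): 23 ≥ 23 [met]
  All elements met at the final stage.
With every stage satisfied, the shareholder prevails on this issue.
— Issue II —
Stage II.1 (shareholder, the preponderance of the evidence, weight is at least 51): (f) 52 ≥ 51 — meets; (g) 54 ≥ 51 — meets.
  Stage II.1 carried; the burden remains with the shareholder.
Stage II.2 (shareholder, clear and convincing evidence, weight is at least 71): (h) 67 < 71 — fails; (i) net 86−17=69 < 71 — fails.
  Not every element is met, so the shareholder fails to carry Stage II.2.
The board prevails on this issue.
Per-issue: Issue I → shareholder; Issue II → board. The shareholder must prevail on every issue; overall, the board prevails.

board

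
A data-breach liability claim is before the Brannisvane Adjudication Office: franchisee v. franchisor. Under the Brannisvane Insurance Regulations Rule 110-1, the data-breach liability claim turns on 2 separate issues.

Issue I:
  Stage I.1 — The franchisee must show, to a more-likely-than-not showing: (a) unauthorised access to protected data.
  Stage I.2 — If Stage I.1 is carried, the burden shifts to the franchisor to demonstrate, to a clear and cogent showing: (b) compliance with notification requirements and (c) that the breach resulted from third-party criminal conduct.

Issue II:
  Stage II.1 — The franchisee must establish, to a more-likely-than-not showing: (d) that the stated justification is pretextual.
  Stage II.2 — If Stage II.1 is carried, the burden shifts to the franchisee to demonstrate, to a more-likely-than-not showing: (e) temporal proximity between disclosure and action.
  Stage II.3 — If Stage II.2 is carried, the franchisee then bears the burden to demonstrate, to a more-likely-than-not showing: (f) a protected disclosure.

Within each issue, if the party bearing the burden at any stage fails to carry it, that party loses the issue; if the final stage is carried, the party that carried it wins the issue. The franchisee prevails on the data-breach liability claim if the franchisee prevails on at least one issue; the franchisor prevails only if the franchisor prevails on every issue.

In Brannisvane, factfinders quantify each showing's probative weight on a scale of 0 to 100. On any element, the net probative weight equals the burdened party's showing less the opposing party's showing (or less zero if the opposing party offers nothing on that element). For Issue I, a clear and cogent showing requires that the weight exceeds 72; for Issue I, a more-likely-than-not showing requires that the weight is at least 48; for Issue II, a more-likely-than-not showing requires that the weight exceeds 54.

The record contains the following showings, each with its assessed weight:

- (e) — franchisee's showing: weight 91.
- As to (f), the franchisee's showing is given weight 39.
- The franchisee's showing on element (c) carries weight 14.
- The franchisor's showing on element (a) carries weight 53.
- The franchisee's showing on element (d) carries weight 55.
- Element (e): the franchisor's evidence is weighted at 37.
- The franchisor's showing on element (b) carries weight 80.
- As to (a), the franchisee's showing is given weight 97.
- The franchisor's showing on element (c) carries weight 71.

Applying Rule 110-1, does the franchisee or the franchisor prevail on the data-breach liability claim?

franchisor

— Issue I —
Stage I.1 (franchisee, a more-likely-than-not showing, weight is at least 48): (a) net 97−53=44 < 48 — fails.
  Stage I.1 not carried; the franchisee fails its burden.
So the franchisor prevails on this issue.
— Issue II —
At Stage II.1 the franchisee must meet a more-likely-than-not showing (weight exceeds 54): on (d) the weight is 55, which does exceed 54, so (d) meets the standard.
  All elements met. The franchisee retains the burden for Stage II.2.
At Stage II.2 the franchisee must meet a more-likely-than-not showing (weight exceeds 54): on (e) the weight is 91 less the opposing 37 gives net 54, which does not exceed 54, so (e) does not meet the standard.
  Stage II.2 not carried; the franchisee fails its burden.
So the franchisor prevails on this issue.
Per-issue: Issue I → franchisor; Issue II → franchisor. The franchisee must prevail on at least one issue; overall, the franchisor prevails.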